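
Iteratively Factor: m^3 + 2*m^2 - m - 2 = (m + 1)*(m^2 + m - 2) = (m - 1)*(m + 1)*(m + 2)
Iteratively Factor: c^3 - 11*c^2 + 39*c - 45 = (c - 5)*(c^2 - 6*c + 9) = (c - 5)*(c - 3)*(c - 3)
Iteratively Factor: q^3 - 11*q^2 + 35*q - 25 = (q - 1)*(q^2 - 10*q + 25) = (q - 5)*(q - 1)*(q - 5)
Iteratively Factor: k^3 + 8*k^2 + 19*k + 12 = (k + 3)*(k^2 + 5*k + 4) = (k + 3)*(k + 4)*(k + 1)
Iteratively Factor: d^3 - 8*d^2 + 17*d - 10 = (d - 2)*(d^2 - 6*d + 5) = (d - 5)*(d - 2)*(d - 1)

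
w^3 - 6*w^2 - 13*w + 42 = (w - 7)*(w - 2)*(w + 3)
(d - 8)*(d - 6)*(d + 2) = d^3 - 12*d^2 + 20*d + 96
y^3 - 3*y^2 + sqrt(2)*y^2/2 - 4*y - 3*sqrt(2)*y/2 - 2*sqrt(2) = (y - 4)*(y + 1)*(y + sqrt(2)/2)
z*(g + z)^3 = g^3*z + 3*g^2*z^2 + 3*g*z^3 + z^4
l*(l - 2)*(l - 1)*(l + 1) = l^4 - 2*l^3 - l^2 + 2*l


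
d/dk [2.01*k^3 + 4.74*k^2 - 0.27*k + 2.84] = 6.03*k^2 + 9.48*k - 0.27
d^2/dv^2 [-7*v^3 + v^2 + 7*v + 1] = 2 - 42*v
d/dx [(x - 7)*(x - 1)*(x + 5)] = 3*x^2 - 6*x - 33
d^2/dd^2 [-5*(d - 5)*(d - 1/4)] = -10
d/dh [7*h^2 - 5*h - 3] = 14*h - 5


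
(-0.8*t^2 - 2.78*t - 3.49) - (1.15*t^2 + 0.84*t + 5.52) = -1.95*t^2 - 3.62*t - 9.01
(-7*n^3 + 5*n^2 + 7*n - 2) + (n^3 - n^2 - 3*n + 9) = -6*n^3 + 4*n^2 + 4*n + 7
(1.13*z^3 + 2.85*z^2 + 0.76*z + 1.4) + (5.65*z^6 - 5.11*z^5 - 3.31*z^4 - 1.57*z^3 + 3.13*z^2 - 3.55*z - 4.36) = 5.65*z^6 - 5.11*z^5 - 3.31*z^4 - 0.44*z^3 + 5.98*z^2 - 2.79*z - 2.96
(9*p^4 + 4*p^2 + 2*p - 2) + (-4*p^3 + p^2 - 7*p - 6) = 9*p^4 - 4*p^3 + 5*p^2 - 5*p - 8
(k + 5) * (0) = 0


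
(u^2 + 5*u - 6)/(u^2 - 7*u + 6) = (u + 6)/(u - 6)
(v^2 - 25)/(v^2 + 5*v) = (v - 5)/v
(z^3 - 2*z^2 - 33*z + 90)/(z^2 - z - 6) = (z^2 + z - 30)/(z + 2)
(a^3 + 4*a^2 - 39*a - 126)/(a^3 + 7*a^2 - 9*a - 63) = (a - 6)/(a - 3)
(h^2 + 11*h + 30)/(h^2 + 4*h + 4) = (h^2 + 11*h + 30)/(h^2 + 4*h + 4)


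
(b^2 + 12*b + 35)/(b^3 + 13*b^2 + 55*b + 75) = (b + 7)/(b^2 + 8*b + 15)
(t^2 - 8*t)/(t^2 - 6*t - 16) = t/(t + 2)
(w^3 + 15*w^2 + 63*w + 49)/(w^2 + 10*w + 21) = (w^2 + 8*w + 7)/(w + 3)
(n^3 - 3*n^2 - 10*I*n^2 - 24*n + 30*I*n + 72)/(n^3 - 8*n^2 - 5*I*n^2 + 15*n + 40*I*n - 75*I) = (n^2 - 10*I*n - 24)/(n^2 - 5*n*(1 + I) + 25*I)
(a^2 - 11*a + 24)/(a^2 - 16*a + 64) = (a - 3)/(a - 8)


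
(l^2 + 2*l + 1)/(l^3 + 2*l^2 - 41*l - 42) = (l + 1)/(l^2 + l - 42)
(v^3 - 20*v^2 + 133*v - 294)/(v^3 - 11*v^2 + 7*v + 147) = (v - 6)/(v + 3)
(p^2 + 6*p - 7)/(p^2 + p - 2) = (p + 7)/(p + 2)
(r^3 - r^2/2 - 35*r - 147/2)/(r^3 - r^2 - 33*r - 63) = (r + 7/2)/(r + 3)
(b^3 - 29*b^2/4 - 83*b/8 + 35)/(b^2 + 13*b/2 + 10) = (b^2 - 39*b/4 + 14)/(b + 4)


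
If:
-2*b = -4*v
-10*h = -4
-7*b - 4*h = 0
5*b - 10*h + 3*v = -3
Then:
No Solution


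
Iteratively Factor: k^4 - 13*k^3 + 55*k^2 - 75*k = (k - 5)*(k^3 - 8*k^2 + 15*k) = k*(k - 5)*(k^2 - 8*k + 15) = k*(k - 5)*(k - 3)*(k - 5)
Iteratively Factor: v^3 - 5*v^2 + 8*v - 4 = (v - 1)*(v^2 - 4*v + 4) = (v - 2)*(v - 1)*(v - 2)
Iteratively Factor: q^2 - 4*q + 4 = (q - 2)*(q - 2)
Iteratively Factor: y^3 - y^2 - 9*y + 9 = (y - 3)*(y^2 + 2*y - 3) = (y - 3)*(y + 3)*(y - 1)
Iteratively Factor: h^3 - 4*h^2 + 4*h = (h)*(h^2 - 4*h + 4) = h*(h - 2)*(h - 2)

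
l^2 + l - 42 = (l - 6)*(l + 7)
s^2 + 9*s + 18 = (s + 3)*(s + 6)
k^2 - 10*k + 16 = (k - 8)*(k - 2)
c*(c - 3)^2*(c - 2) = c^4 - 8*c^3 + 21*c^2 - 18*c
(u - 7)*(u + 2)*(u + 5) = u^3 - 39*u - 70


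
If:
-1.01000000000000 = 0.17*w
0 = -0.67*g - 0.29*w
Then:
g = 2.57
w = -5.94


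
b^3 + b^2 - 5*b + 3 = (b - 1)^2*(b + 3)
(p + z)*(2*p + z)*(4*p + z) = 8*p^3 + 14*p^2*z + 7*p*z^2 + z^3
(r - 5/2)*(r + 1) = r^2 - 3*r/2 - 5/2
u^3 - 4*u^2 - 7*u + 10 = (u - 5)*(u - 1)*(u + 2)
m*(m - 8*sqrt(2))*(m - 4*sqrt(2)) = m^3 - 12*sqrt(2)*m^2 + 64*m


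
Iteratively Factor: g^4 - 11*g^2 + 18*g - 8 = (g - 2)*(g^3 + 2*g^2 - 7*g + 4) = (g - 2)*(g + 4)*(g^2 - 2*g + 1) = (g - 2)*(g - 1)*(g + 4)*(g - 1)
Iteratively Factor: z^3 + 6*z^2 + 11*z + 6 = (z + 2)*(z^2 + 4*z + 3) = (z + 2)*(z + 3)*(z + 1)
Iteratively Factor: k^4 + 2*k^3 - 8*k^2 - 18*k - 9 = (k - 3)*(k^3 + 5*k^2 + 7*k + 3) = (k - 3)*(k + 3)*(k^2 + 2*k + 1) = (k - 3)*(k + 1)*(k + 3)*(k + 1)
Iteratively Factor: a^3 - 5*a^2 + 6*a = (a)*(a^2 - 5*a + 6) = a*(a - 3)*(a - 2)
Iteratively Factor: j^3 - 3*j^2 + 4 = (j - 2)*(j^2 - j - 2) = (j - 2)^2*(j + 1)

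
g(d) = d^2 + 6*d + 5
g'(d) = 2*d + 6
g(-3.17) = -3.97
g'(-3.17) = -0.34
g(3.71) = 41.02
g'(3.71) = 13.42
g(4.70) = 55.29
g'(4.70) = 15.40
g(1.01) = 12.08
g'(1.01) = 8.02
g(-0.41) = 2.71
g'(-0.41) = 5.18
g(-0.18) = 3.95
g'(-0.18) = 5.64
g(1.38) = 15.18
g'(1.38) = 8.76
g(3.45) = 37.60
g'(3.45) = 12.90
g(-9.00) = 32.00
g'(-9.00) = -12.00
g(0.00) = 5.00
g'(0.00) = 6.00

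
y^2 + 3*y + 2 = (y + 1)*(y + 2)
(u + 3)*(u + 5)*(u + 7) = u^3 + 15*u^2 + 71*u + 105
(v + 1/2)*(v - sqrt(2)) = v^2 - sqrt(2)*v + v/2 - sqrt(2)/2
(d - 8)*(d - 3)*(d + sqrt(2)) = d^3 - 11*d^2 + sqrt(2)*d^2 - 11*sqrt(2)*d + 24*d + 24*sqrt(2)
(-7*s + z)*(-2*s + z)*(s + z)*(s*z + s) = 14*s^4*z + 14*s^4 + 5*s^3*z^2 + 5*s^3*z - 8*s^2*z^3 - 8*s^2*z^2 + s*z^4 + s*z^3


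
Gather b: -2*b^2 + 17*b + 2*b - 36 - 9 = -2*b^2 + 19*b - 45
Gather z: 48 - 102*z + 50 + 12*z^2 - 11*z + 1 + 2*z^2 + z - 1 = 14*z^2 - 112*z + 98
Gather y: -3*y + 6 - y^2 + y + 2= -y^2 - 2*y + 8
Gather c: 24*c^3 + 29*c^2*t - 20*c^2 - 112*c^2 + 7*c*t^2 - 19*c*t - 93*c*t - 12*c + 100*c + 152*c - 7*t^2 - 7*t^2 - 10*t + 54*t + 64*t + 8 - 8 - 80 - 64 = 24*c^3 + c^2*(29*t - 132) + c*(7*t^2 - 112*t + 240) - 14*t^2 + 108*t - 144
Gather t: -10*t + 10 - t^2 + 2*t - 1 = -t^2 - 8*t + 9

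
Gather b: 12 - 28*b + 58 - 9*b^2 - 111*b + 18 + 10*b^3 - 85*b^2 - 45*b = 10*b^3 - 94*b^2 - 184*b + 88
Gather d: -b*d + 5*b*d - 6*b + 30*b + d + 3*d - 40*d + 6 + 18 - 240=24*b + d*(4*b - 36) - 216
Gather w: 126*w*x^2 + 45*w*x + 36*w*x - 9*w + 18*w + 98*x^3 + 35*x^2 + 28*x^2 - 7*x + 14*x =w*(126*x^2 + 81*x + 9) + 98*x^3 + 63*x^2 + 7*x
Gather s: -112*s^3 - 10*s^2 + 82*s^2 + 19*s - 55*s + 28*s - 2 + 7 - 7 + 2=-112*s^3 + 72*s^2 - 8*s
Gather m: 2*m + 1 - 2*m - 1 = 0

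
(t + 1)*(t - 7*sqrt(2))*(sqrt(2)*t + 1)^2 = 2*t^4 - 12*sqrt(2)*t^3 + 2*t^3 - 27*t^2 - 12*sqrt(2)*t^2 - 27*t - 7*sqrt(2)*t - 7*sqrt(2)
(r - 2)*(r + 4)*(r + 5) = r^3 + 7*r^2 + 2*r - 40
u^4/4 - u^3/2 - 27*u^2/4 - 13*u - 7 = (u/2 + 1)^2*(u - 7)*(u + 1)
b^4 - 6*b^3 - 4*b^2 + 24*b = b*(b - 6)*(b - 2)*(b + 2)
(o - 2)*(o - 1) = o^2 - 3*o + 2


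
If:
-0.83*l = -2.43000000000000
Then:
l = 2.93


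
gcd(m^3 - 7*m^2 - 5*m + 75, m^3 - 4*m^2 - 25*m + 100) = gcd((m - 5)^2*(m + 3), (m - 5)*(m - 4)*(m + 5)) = m - 5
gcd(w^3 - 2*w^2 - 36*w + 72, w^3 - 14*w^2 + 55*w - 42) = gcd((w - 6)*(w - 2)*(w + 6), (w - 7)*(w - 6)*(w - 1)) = w - 6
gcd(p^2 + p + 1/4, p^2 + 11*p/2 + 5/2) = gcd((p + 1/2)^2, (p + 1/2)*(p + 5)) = p + 1/2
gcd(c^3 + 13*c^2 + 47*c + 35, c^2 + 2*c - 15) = c + 5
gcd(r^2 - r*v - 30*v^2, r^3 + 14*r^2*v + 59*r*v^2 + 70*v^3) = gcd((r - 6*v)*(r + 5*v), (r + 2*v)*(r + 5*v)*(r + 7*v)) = r + 5*v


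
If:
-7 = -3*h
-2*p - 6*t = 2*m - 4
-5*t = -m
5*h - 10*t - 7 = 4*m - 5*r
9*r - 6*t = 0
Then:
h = 7/3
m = 7/8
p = 3/5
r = 7/60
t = 7/40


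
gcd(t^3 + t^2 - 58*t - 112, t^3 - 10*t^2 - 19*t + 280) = t - 8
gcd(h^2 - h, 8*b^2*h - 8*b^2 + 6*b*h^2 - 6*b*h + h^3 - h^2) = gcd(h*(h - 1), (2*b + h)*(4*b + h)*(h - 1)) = h - 1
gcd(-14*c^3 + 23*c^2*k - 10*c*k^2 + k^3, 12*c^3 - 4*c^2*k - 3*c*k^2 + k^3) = 2*c - k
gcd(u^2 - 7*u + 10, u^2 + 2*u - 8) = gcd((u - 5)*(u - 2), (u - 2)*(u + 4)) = u - 2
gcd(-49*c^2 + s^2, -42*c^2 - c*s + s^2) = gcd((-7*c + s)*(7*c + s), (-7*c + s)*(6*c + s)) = -7*c + s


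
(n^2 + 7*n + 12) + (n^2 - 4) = 2*n^2 + 7*n + 8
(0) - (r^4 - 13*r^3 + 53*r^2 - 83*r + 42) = -r^4 + 13*r^3 - 53*r^2 + 83*r - 42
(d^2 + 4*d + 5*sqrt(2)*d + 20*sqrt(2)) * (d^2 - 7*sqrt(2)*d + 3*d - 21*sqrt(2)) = d^4 - 2*sqrt(2)*d^3 + 7*d^3 - 58*d^2 - 14*sqrt(2)*d^2 - 490*d - 24*sqrt(2)*d - 840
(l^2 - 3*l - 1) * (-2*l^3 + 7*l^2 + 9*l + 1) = -2*l^5 + 13*l^4 - 10*l^3 - 33*l^2 - 12*l - 1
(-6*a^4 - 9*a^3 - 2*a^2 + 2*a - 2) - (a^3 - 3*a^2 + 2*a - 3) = -6*a^4 - 10*a^3 + a^2 + 1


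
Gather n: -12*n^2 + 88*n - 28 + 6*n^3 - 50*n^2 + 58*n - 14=6*n^3 - 62*n^2 + 146*n - 42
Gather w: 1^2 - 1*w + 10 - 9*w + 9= 20 - 10*w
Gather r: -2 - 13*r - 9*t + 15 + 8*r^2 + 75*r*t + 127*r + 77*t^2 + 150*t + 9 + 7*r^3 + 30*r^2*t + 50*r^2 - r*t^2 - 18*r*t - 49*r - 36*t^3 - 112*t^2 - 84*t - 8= 7*r^3 + r^2*(30*t + 58) + r*(-t^2 + 57*t + 65) - 36*t^3 - 35*t^2 + 57*t + 14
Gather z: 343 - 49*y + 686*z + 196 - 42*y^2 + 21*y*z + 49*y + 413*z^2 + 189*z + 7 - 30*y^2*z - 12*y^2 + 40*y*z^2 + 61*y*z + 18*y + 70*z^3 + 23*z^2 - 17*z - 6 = -54*y^2 + 18*y + 70*z^3 + z^2*(40*y + 436) + z*(-30*y^2 + 82*y + 858) + 540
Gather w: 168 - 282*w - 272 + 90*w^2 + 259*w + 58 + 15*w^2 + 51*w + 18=105*w^2 + 28*w - 28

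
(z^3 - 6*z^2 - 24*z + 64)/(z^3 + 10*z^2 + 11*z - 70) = (z^2 - 4*z - 32)/(z^2 + 12*z + 35)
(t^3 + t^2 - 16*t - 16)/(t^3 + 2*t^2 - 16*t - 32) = (t + 1)/(t + 2)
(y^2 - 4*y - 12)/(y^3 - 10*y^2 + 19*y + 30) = (y + 2)/(y^2 - 4*y - 5)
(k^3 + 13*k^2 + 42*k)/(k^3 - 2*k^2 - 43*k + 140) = k*(k + 6)/(k^2 - 9*k + 20)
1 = 1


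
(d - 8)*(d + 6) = d^2 - 2*d - 48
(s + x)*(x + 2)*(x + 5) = s*x^2 + 7*s*x + 10*s + x^3 + 7*x^2 + 10*x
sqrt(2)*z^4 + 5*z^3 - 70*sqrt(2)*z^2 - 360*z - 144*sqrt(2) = (z - 6*sqrt(2))*(z + 2*sqrt(2))*(z + 6*sqrt(2))*(sqrt(2)*z + 1)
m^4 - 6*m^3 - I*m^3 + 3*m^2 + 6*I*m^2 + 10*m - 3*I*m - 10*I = (m - 5)*(m - 2)*(m + 1)*(m - I)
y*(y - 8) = y^2 - 8*y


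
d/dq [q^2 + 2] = 2*q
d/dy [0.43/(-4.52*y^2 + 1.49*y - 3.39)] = (3.8872*y - 0.6407)/(4.52*y^2 - 1.49*y + 3.39)^2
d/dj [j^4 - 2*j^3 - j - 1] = 4*j^3 - 6*j^2 - 1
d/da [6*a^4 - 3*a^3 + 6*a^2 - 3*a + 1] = 24*a^3 - 9*a^2 + 12*a - 3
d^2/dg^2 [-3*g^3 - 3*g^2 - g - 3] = -18*g - 6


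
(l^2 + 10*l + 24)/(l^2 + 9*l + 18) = (l + 4)/(l + 3)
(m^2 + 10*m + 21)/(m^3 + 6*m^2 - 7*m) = (m + 3)/(m*(m - 1))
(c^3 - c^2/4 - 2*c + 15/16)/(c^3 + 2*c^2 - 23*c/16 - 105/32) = 2*(2*c - 1)/(4*c + 7)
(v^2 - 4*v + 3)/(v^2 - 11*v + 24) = (v - 1)/(v - 8)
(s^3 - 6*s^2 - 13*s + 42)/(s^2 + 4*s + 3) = (s^2 - 9*s + 14)/(s + 1)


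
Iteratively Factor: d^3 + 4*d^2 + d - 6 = (d + 2)*(d^2 + 2*d - 3) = (d + 2)*(d + 3)*(d - 1)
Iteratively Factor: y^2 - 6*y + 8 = (y - 2)*(y - 4)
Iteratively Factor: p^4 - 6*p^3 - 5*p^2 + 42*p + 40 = (p - 4)*(p^3 - 2*p^2 - 13*p - 10) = (p - 5)*(p - 4)*(p^2 + 3*p + 2) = (p - 5)*(p - 4)*(p + 1)*(p + 2)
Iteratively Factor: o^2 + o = (o)*(o + 1)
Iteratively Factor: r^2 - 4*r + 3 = (r - 3)*(r - 1)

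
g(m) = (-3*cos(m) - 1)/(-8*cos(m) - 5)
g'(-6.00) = -0.01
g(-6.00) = 0.31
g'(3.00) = -0.12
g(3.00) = 0.67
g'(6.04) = 0.01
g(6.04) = 0.31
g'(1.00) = -0.07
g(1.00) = 0.28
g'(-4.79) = -0.22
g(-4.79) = 0.22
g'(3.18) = 0.03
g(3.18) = 0.67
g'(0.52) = -0.02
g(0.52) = 0.30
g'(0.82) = -0.05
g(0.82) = 0.29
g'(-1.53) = 0.25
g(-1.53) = 0.21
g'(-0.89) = 0.05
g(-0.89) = 0.29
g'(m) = 3*sin(m)/(-8*cos(m) - 5) - 8*(-3*cos(m) - 1)*sin(m)/(-8*cos(m) - 5)^2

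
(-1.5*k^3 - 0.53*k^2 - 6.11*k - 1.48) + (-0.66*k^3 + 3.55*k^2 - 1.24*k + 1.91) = -2.16*k^3 + 3.02*k^2 - 7.35*k + 0.43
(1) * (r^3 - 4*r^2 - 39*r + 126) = r^3 - 4*r^2 - 39*r + 126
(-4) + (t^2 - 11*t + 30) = t^2 - 11*t + 26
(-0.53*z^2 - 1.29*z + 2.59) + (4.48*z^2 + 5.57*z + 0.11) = 3.95*z^2 + 4.28*z + 2.7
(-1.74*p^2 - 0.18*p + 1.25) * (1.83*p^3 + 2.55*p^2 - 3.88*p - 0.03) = -3.1842*p^5 - 4.7664*p^4 + 8.5797*p^3 + 3.9381*p^2 - 4.8446*p - 0.0375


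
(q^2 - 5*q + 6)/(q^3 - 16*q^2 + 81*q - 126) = (q - 2)/(q^2 - 13*q + 42)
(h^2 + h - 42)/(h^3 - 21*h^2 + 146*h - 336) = (h + 7)/(h^2 - 15*h + 56)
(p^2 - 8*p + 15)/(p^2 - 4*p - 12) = (-p^2 + 8*p - 15)/(-p^2 + 4*p + 12)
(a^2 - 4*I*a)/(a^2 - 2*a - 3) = a*(-a + 4*I)/(-a^2 + 2*a + 3)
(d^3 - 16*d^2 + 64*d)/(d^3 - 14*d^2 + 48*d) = (d - 8)/(d - 6)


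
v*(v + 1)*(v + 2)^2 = v^4 + 5*v^3 + 8*v^2 + 4*v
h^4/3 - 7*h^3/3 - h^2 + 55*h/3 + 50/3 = (h/3 + 1/3)*(h - 5)^2*(h + 2)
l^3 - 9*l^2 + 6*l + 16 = (l - 8)*(l - 2)*(l + 1)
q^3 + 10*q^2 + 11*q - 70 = (q - 2)*(q + 5)*(q + 7)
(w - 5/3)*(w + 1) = w^2 - 2*w/3 - 5/3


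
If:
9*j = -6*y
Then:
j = -2*y/3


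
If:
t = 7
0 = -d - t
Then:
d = -7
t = 7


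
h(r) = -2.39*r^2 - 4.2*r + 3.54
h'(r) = -4.78*r - 4.2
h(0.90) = -2.18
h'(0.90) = -8.50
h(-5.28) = -40.91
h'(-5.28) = 21.04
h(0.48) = 0.97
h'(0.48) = -6.49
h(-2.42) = -0.29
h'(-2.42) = 7.37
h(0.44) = 1.23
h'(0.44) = -6.30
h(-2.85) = -3.90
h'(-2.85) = 9.42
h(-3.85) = -15.72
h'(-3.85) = 14.20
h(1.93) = -13.47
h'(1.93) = -13.43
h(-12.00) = -290.22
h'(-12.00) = 53.16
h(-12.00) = -290.22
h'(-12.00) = 53.16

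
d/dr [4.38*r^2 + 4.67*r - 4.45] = 8.76*r + 4.67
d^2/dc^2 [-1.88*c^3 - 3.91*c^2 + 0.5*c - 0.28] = -11.28*c - 7.82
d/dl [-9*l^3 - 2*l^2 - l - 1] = -27*l^2 - 4*l - 1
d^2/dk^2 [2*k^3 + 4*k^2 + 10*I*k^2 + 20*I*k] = 12*k + 8 + 20*I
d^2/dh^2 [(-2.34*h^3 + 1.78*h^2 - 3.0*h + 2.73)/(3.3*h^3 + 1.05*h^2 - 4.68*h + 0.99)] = (5.6843418860808e-14*h^7 + 54.9846*h^6 - 412.85376*h^5 + 551.06568*h^4 - 109.485972*h^3 - 63.353502*h^2 - 129.054384*h + 89.60139)/(35.937*h^9 + 34.3035*h^8 - 141.98085*h^7 - 63.796275*h^6 + 221.93676*h^5 - 19.470375*h^4 - 121.989402*h^3 + 68.137443*h^2 - 13.760604*h + 0.970299)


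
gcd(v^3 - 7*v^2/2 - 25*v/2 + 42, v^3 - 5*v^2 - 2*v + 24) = v^2 - 7*v + 12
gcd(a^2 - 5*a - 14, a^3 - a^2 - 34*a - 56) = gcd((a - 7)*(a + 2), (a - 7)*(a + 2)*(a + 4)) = a^2 - 5*a - 14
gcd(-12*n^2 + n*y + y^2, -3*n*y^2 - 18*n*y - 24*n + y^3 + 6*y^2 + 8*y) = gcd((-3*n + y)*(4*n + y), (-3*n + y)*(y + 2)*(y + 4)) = -3*n + y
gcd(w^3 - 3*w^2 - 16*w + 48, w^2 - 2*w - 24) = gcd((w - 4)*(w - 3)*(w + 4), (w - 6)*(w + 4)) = w + 4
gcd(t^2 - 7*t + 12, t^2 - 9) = t - 3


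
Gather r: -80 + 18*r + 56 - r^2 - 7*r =-r^2 + 11*r - 24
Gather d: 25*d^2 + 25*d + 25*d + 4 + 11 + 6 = 25*d^2 + 50*d + 21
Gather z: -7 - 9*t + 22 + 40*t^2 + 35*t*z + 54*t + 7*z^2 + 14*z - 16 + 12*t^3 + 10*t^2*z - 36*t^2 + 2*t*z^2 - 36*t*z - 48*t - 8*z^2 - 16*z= 12*t^3 + 4*t^2 - 3*t + z^2*(2*t - 1) + z*(10*t^2 - t - 2) - 1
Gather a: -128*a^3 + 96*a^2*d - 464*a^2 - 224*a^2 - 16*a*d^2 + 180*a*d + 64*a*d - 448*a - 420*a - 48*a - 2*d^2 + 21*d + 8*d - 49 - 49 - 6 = -128*a^3 + a^2*(96*d - 688) + a*(-16*d^2 + 244*d - 916) - 2*d^2 + 29*d - 104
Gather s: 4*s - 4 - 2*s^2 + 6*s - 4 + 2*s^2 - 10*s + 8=0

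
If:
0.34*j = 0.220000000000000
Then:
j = 0.65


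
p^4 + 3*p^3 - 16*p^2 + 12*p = p*(p - 2)*(p - 1)*(p + 6)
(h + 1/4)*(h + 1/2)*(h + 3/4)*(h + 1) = h^4 + 5*h^3/2 + 35*h^2/16 + 25*h/32 + 3/32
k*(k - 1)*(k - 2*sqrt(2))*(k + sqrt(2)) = k^4 - sqrt(2)*k^3 - k^3 - 4*k^2 + sqrt(2)*k^2 + 4*k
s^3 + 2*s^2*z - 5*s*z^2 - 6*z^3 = (s - 2*z)*(s + z)*(s + 3*z)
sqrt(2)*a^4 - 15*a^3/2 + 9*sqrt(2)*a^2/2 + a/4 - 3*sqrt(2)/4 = (a - 3*sqrt(2))*(a - sqrt(2)/2)^2*(sqrt(2)*a + 1/2)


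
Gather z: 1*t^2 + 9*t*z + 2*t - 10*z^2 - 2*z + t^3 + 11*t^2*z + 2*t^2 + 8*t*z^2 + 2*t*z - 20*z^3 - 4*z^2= t^3 + 3*t^2 + 2*t - 20*z^3 + z^2*(8*t - 14) + z*(11*t^2 + 11*t - 2)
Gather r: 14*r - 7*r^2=-7*r^2 + 14*r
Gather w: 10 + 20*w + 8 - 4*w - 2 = 16*w + 16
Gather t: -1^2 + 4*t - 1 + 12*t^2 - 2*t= 12*t^2 + 2*t - 2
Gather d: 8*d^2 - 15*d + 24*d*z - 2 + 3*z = 8*d^2 + d*(24*z - 15) + 3*z - 2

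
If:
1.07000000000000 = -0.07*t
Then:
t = -15.29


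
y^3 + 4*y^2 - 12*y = y*(y - 2)*(y + 6)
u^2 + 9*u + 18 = (u + 3)*(u + 6)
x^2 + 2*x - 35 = (x - 5)*(x + 7)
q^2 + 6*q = q*(q + 6)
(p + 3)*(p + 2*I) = p^2 + 3*p + 2*I*p + 6*I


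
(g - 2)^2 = g^2 - 4*g + 4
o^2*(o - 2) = o^3 - 2*o^2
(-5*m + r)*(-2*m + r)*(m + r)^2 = 10*m^4 + 13*m^3*r - 3*m^2*r^2 - 5*m*r^3 + r^4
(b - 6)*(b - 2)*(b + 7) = b^3 - b^2 - 44*b + 84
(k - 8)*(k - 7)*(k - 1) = k^3 - 16*k^2 + 71*k - 56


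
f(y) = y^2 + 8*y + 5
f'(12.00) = 32.00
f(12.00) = 245.00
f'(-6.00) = -4.00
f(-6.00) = -7.00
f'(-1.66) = 4.68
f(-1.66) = -5.52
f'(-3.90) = 0.20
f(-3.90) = -10.99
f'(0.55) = 9.10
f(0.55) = 9.70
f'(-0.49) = 7.02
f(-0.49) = 1.32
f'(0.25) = 8.50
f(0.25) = 7.06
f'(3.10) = 14.20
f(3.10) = 39.41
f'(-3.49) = 1.02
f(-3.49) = -10.74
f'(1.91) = 11.82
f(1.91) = 23.93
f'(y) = 2*y + 8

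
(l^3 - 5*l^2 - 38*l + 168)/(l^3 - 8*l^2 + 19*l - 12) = (l^2 - l - 42)/(l^2 - 4*l + 3)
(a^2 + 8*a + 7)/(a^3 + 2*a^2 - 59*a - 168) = (a + 1)/(a^2 - 5*a - 24)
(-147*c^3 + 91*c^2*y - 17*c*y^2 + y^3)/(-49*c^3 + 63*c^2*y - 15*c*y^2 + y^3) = (-3*c + y)/(-c + y)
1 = 1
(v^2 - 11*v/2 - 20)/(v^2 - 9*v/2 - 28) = (2*v + 5)/(2*v + 7)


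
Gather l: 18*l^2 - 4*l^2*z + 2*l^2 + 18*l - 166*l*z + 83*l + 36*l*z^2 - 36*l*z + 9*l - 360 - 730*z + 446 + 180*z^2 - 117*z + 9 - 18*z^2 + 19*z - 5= l^2*(20 - 4*z) + l*(36*z^2 - 202*z + 110) + 162*z^2 - 828*z + 90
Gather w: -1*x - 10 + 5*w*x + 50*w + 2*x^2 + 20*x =w*(5*x + 50) + 2*x^2 + 19*x - 10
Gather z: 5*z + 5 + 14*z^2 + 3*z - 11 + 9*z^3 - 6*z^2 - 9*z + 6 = 9*z^3 + 8*z^2 - z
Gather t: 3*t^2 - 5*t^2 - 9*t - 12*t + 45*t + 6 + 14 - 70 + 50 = -2*t^2 + 24*t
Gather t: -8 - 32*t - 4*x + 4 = -32*t - 4*x - 4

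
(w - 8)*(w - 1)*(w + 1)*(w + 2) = w^4 - 6*w^3 - 17*w^2 + 6*w + 16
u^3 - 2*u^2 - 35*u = u*(u - 7)*(u + 5)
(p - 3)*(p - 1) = p^2 - 4*p + 3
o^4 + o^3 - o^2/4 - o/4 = o*(o - 1/2)*(o + 1/2)*(o + 1)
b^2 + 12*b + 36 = (b + 6)^2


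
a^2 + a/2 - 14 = (a - 7/2)*(a + 4)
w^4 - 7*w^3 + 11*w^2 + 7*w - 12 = (w - 4)*(w - 3)*(w - 1)*(w + 1)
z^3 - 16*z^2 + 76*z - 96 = (z - 8)*(z - 6)*(z - 2)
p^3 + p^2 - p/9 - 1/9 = (p - 1/3)*(p + 1/3)*(p + 1)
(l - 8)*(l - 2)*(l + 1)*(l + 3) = l^4 - 6*l^3 - 21*l^2 + 34*l + 48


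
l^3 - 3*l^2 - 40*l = l*(l - 8)*(l + 5)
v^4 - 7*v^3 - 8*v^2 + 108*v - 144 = (v - 6)*(v - 3)*(v - 2)*(v + 4)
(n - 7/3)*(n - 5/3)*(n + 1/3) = n^3 - 11*n^2/3 + 23*n/9 + 35/27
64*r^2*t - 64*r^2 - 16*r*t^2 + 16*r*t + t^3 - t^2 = (-8*r + t)^2*(t - 1)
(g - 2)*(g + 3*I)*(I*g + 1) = I*g^3 - 2*g^2 - 2*I*g^2 + 4*g + 3*I*g - 6*I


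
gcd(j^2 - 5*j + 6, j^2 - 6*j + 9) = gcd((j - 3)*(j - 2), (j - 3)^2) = j - 3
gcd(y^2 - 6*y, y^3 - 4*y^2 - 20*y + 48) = y - 6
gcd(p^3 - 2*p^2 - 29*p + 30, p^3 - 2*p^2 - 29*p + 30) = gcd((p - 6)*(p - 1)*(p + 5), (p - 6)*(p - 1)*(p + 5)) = p^3 - 2*p^2 - 29*p + 30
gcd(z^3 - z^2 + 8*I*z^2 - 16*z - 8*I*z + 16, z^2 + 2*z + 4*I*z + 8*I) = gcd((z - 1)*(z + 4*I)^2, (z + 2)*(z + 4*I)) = z + 4*I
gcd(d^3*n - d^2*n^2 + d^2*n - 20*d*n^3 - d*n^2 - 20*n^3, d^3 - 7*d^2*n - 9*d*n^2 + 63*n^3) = 1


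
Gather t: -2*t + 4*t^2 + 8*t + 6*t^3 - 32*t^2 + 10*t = 6*t^3 - 28*t^2 + 16*t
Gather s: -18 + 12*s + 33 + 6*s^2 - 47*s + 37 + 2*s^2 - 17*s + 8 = 8*s^2 - 52*s + 60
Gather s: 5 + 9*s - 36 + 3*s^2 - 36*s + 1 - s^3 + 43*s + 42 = -s^3 + 3*s^2 + 16*s + 12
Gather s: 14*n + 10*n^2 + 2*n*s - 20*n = 10*n^2 + 2*n*s - 6*n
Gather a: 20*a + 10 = 20*a + 10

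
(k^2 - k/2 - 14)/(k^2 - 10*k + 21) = (k^2 - k/2 - 14)/(k^2 - 10*k + 21)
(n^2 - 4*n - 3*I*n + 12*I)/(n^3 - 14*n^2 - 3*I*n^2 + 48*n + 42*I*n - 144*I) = (n - 4)/(n^2 - 14*n + 48)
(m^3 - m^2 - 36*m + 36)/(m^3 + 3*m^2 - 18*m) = (m^2 - 7*m + 6)/(m*(m - 3))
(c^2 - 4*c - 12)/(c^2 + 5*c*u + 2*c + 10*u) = (c - 6)/(c + 5*u)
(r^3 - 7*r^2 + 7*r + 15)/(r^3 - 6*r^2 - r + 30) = (r + 1)/(r + 2)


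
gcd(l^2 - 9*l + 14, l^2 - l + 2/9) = 1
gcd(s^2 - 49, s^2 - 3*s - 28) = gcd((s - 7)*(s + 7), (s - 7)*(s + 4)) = s - 7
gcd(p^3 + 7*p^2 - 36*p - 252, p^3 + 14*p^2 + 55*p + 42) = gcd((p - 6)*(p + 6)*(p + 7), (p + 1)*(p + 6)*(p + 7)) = p^2 + 13*p + 42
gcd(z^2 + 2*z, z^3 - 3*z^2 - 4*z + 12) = z + 2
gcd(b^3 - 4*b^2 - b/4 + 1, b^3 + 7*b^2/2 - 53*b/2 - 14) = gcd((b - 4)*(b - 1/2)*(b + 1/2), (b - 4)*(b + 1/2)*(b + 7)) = b^2 - 7*b/2 - 2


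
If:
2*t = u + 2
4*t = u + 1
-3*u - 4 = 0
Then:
No Solution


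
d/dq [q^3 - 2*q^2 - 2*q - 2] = 3*q^2 - 4*q - 2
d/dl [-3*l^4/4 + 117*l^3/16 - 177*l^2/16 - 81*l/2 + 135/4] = -3*l^3 + 351*l^2/16 - 177*l/8 - 81/2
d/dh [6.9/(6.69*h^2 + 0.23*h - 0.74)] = (-92.322*h - 1.587)/(6.69*h^2 + 0.23*h - 0.74)^2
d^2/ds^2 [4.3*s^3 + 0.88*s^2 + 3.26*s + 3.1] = 25.8*s + 1.76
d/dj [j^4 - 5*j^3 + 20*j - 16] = 4*j^3 - 15*j^2 + 20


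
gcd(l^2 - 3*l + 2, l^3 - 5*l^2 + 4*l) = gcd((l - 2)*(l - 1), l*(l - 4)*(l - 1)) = l - 1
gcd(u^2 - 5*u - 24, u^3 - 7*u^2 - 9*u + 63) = u + 3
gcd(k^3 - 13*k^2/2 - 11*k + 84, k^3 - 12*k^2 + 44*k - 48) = k^2 - 10*k + 24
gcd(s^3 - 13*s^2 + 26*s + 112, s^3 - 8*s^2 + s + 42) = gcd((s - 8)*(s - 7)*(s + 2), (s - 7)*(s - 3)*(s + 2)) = s^2 - 5*s - 14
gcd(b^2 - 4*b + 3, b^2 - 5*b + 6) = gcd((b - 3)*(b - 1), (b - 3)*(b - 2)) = b - 3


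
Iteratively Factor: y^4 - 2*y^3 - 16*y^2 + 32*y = (y + 4)*(y^3 - 6*y^2 + 8*y) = y*(y + 4)*(y^2 - 6*y + 8) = y*(y - 4)*(y + 4)*(y - 2)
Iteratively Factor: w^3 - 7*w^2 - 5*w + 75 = (w - 5)*(w^2 - 2*w - 15) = (w - 5)*(w + 3)*(w - 5)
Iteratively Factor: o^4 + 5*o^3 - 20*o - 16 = (o + 2)*(o^3 + 3*o^2 - 6*o - 8) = (o - 2)*(o + 2)*(o^2 + 5*o + 4) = (o - 2)*(o + 2)*(o + 4)*(o + 1)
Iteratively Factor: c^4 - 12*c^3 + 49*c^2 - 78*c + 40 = (c - 5)*(c^3 - 7*c^2 + 14*c - 8) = (c - 5)*(c - 2)*(c^2 - 5*c + 4) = (c - 5)*(c - 4)*(c - 2)*(c - 1)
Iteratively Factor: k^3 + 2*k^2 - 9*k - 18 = (k - 3)*(k^2 + 5*k + 6) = (k - 3)*(k + 3)*(k + 2)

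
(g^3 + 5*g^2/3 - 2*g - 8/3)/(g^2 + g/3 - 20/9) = 3*(g^2 + 3*g + 2)/(3*g + 5)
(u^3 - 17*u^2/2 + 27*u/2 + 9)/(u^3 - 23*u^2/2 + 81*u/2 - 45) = (2*u + 1)/(2*u - 5)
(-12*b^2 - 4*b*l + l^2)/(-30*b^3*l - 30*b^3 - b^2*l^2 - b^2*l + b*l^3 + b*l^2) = (2*b + l)/(b*(5*b*l + 5*b + l^2 + l))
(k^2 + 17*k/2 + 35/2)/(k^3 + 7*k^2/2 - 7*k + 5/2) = (2*k + 7)/(2*k^2 - 3*k + 1)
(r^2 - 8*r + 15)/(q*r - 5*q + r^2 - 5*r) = (r - 3)/(q + r)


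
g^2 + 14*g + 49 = (g + 7)^2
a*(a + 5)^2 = a^3 + 10*a^2 + 25*a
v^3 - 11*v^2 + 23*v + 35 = (v - 7)*(v - 5)*(v + 1)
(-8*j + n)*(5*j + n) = -40*j^2 - 3*j*n + n^2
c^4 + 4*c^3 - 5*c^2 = c^2*(c - 1)*(c + 5)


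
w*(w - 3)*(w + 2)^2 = w^4 + w^3 - 8*w^2 - 12*w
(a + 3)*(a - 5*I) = a^2 + 3*a - 5*I*a - 15*I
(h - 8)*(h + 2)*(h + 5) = h^3 - h^2 - 46*h - 80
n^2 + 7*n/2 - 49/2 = (n - 7/2)*(n + 7)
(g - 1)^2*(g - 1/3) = g^3 - 7*g^2/3 + 5*g/3 - 1/3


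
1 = 1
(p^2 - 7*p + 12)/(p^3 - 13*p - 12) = (p - 3)/(p^2 + 4*p + 3)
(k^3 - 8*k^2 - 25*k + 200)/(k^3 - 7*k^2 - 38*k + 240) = (k + 5)/(k + 6)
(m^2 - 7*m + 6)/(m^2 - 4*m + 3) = (m - 6)/(m - 3)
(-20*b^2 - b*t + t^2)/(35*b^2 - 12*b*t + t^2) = (4*b + t)/(-7*b + t)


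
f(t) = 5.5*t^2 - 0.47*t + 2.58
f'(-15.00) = -165.47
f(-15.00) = 1247.13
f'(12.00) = 131.53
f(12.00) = 788.94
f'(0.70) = 7.23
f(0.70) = 4.95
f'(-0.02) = -0.69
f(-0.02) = 2.59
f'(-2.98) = -33.25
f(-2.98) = 52.82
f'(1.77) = 19.00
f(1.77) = 18.98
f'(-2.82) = -31.49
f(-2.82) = 47.64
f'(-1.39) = -15.76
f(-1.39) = 13.86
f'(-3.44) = -38.31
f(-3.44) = 69.28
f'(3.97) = 43.20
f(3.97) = 87.40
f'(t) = 11.0*t - 0.47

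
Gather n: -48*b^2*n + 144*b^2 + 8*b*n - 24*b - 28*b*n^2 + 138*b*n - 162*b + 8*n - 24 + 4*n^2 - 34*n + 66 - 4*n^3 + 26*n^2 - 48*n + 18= 144*b^2 - 186*b - 4*n^3 + n^2*(30 - 28*b) + n*(-48*b^2 + 146*b - 74) + 60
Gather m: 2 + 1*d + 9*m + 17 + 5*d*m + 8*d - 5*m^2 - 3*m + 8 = 9*d - 5*m^2 + m*(5*d + 6) + 27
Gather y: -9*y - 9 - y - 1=-10*y - 10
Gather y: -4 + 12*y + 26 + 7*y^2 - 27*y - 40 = 7*y^2 - 15*y - 18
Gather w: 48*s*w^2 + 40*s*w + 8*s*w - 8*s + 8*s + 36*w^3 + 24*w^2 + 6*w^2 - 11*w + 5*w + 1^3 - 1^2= 36*w^3 + w^2*(48*s + 30) + w*(48*s - 6)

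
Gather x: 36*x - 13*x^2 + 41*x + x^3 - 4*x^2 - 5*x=x^3 - 17*x^2 + 72*x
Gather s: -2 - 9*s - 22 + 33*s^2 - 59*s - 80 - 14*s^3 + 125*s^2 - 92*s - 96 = -14*s^3 + 158*s^2 - 160*s - 200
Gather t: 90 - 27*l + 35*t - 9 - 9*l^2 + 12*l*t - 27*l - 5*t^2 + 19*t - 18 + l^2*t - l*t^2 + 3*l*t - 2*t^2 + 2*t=-9*l^2 - 54*l + t^2*(-l - 7) + t*(l^2 + 15*l + 56) + 63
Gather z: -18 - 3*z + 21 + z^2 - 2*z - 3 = z^2 - 5*z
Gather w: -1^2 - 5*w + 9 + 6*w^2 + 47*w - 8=6*w^2 + 42*w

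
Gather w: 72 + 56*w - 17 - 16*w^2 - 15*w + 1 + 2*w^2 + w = -14*w^2 + 42*w + 56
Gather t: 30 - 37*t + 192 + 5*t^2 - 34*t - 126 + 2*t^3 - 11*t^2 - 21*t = 2*t^3 - 6*t^2 - 92*t + 96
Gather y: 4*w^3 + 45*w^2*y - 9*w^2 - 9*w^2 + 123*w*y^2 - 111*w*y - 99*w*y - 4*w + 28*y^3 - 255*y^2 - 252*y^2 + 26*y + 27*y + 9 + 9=4*w^3 - 18*w^2 - 4*w + 28*y^3 + y^2*(123*w - 507) + y*(45*w^2 - 210*w + 53) + 18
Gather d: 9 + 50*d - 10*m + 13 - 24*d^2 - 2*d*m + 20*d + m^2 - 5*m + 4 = -24*d^2 + d*(70 - 2*m) + m^2 - 15*m + 26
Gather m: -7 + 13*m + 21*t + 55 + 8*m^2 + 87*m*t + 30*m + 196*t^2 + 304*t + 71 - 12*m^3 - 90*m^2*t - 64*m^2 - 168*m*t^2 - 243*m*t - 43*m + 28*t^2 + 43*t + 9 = -12*m^3 + m^2*(-90*t - 56) + m*(-168*t^2 - 156*t) + 224*t^2 + 368*t + 128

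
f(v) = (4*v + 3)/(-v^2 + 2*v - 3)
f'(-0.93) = -0.61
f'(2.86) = 1.07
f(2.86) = -2.64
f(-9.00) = 0.32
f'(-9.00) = 0.02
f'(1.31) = -0.75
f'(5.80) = 0.24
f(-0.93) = 0.13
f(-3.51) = 0.49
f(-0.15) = -0.72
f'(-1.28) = -0.37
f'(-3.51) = 0.02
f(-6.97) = 0.38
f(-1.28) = 0.29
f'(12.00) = 0.04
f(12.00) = -0.41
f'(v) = (2*v - 2)*(4*v + 3)/(-v^2 + 2*v - 3)^2 + 4/(-v^2 + 2*v - 3) = 2*(2*v^2 + 3*v - 9)/(v^4 - 4*v^3 + 10*v^2 - 12*v + 9)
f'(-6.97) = 0.03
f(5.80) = -1.05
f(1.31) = -3.93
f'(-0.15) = -1.70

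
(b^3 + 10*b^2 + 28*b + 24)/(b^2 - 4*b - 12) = (b^2 + 8*b + 12)/(b - 6)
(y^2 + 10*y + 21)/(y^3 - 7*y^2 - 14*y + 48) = (y + 7)/(y^2 - 10*y + 16)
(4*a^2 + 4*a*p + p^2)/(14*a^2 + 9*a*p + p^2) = (2*a + p)/(7*a + p)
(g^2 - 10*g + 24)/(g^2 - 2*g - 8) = (g - 6)/(g + 2)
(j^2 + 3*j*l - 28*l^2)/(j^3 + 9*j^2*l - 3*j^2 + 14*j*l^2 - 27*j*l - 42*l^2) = (j - 4*l)/(j^2 + 2*j*l - 3*j - 6*l)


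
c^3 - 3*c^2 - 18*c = c*(c - 6)*(c + 3)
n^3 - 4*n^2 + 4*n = n*(n - 2)^2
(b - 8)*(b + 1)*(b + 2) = b^3 - 5*b^2 - 22*b - 16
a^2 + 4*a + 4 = (a + 2)^2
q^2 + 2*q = q*(q + 2)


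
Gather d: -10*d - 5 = -10*d - 5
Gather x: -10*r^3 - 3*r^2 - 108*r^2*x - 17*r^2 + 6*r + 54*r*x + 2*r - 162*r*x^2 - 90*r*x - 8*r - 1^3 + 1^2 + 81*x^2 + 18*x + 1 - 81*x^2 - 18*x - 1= -10*r^3 - 20*r^2 - 162*r*x^2 + x*(-108*r^2 - 36*r)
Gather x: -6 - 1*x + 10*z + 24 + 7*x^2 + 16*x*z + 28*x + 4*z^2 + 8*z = 7*x^2 + x*(16*z + 27) + 4*z^2 + 18*z + 18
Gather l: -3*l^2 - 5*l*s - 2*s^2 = -3*l^2 - 5*l*s - 2*s^2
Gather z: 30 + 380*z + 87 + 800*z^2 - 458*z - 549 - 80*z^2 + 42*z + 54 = 720*z^2 - 36*z - 378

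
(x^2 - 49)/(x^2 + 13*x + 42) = (x - 7)/(x + 6)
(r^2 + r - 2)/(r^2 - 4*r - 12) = (r - 1)/(r - 6)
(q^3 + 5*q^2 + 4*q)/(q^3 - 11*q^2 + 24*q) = (q^2 + 5*q + 4)/(q^2 - 11*q + 24)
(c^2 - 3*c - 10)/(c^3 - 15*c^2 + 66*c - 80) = (c + 2)/(c^2 - 10*c + 16)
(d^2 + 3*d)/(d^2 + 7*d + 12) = d/(d + 4)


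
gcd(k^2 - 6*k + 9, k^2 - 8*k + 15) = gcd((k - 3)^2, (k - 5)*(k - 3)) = k - 3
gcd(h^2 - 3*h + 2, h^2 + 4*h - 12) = h - 2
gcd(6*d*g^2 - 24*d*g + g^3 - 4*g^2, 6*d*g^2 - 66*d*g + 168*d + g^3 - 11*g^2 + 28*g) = 6*d*g - 24*d + g^2 - 4*g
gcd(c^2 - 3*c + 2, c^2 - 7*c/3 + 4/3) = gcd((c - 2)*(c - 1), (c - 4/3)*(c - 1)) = c - 1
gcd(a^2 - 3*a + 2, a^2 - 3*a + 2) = a^2 - 3*a + 2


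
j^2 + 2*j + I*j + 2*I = (j + 2)*(j + I)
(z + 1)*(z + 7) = z^2 + 8*z + 7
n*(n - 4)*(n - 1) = n^3 - 5*n^2 + 4*n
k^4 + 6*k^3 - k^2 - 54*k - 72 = (k - 3)*(k + 2)*(k + 3)*(k + 4)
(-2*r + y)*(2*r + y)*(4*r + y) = -16*r^3 - 4*r^2*y + 4*r*y^2 + y^3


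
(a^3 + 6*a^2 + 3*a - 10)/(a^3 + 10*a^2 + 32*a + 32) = (a^2 + 4*a - 5)/(a^2 + 8*a + 16)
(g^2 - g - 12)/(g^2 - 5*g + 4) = (g + 3)/(g - 1)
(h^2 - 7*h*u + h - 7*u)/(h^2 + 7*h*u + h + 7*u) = (h - 7*u)/(h + 7*u)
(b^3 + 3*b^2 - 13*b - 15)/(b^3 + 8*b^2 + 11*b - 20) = (b^2 - 2*b - 3)/(b^2 + 3*b - 4)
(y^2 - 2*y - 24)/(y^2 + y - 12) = (y - 6)/(y - 3)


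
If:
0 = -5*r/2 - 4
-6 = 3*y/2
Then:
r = -8/5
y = -4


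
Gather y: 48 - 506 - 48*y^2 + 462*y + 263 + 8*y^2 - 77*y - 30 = -40*y^2 + 385*y - 225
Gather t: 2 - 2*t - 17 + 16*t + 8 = 14*t - 7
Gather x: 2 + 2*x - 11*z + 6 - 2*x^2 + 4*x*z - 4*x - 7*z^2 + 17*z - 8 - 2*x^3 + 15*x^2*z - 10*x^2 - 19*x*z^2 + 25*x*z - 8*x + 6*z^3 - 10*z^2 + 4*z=-2*x^3 + x^2*(15*z - 12) + x*(-19*z^2 + 29*z - 10) + 6*z^3 - 17*z^2 + 10*z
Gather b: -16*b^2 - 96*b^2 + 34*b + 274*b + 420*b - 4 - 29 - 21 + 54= -112*b^2 + 728*b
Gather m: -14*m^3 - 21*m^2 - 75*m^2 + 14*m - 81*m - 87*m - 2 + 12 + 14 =-14*m^3 - 96*m^2 - 154*m + 24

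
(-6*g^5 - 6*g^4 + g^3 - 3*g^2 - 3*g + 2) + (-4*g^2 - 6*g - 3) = -6*g^5 - 6*g^4 + g^3 - 7*g^2 - 9*g - 1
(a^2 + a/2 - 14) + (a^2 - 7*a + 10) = 2*a^2 - 13*a/2 - 4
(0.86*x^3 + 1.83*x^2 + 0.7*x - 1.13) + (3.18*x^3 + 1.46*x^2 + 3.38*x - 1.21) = 4.04*x^3 + 3.29*x^2 + 4.08*x - 2.34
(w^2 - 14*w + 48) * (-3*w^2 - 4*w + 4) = -3*w^4 + 38*w^3 - 84*w^2 - 248*w + 192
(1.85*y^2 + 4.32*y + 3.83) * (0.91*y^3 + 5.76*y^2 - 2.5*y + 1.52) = 1.6835*y^5 + 14.5872*y^4 + 23.7435*y^3 + 14.0728*y^2 - 3.0086*y + 5.8216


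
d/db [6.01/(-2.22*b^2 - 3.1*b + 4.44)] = (26.6844*b + 18.631)/(2.22*b^2 + 3.1*b - 4.44)^2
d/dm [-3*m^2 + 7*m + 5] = 7 - 6*m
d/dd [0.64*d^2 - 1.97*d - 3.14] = 1.28*d - 1.97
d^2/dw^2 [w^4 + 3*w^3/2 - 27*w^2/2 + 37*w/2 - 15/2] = 12*w^2 + 9*w - 27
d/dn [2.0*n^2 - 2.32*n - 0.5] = 4.0*n - 2.32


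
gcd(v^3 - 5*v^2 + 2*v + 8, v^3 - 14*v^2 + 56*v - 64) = v^2 - 6*v + 8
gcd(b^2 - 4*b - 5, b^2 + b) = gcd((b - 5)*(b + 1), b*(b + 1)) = b + 1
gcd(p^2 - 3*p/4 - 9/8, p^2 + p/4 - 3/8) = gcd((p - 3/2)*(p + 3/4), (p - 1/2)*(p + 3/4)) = p + 3/4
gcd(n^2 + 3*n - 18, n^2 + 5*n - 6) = n + 6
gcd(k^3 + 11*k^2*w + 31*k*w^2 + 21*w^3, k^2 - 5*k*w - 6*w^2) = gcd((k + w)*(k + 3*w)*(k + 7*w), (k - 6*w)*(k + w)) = k + w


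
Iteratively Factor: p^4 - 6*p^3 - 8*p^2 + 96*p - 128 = (p + 4)*(p^3 - 10*p^2 + 32*p - 32) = (p - 4)*(p + 4)*(p^2 - 6*p + 8) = (p - 4)^2*(p + 4)*(p - 2)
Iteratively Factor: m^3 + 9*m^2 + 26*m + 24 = (m + 4)*(m^2 + 5*m + 6) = (m + 3)*(m + 4)*(m + 2)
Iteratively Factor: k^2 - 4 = (k - 2)*(k + 2)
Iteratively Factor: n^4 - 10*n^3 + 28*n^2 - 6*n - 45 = (n - 3)*(n^3 - 7*n^2 + 7*n + 15) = (n - 3)*(n + 1)*(n^2 - 8*n + 15) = (n - 5)*(n - 3)*(n + 1)*(n - 3)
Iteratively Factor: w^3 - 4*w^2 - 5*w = (w - 5)*(w^2 + w) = w*(w - 5)*(w + 1)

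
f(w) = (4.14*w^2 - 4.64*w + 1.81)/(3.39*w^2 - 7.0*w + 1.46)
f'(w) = (7.0 - 6.78*w)*(4.14*w^2 - 4.64*w + 1.81)/(3.39*w^2 - 7.0*w + 1.46)^2 + (8.28*w - 4.64)/(3.39*w^2 - 7.0*w + 1.46) = (-13.2504*w^2 - 0.183*w + 5.8956)/(11.4921*w^4 - 47.46*w^3 + 58.8988*w^2 - 20.44*w + 2.1316)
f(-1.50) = 0.92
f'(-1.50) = -0.06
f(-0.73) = 0.88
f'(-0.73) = -0.01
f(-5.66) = 1.07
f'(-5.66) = -0.02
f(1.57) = -4.03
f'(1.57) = -19.63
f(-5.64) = 1.07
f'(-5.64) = -0.02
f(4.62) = 1.66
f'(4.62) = -0.16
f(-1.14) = 0.90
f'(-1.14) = -0.06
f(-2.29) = 0.97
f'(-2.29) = -0.05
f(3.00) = 2.29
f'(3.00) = -0.95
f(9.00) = 1.39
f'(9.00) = -0.02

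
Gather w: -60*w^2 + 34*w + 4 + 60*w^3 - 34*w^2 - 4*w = 60*w^3 - 94*w^2 + 30*w + 4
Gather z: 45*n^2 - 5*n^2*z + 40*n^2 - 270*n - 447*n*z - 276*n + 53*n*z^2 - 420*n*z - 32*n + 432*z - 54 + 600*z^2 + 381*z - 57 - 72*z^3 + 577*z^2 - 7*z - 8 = 85*n^2 - 578*n - 72*z^3 + z^2*(53*n + 1177) + z*(-5*n^2 - 867*n + 806) - 119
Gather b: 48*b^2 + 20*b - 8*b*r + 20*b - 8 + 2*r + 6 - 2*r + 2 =48*b^2 + b*(40 - 8*r)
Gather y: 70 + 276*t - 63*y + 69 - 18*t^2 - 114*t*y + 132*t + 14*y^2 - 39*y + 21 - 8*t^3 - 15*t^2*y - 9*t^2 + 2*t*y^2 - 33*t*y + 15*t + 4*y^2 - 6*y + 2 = -8*t^3 - 27*t^2 + 423*t + y^2*(2*t + 18) + y*(-15*t^2 - 147*t - 108) + 162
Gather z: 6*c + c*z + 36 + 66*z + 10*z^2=6*c + 10*z^2 + z*(c + 66) + 36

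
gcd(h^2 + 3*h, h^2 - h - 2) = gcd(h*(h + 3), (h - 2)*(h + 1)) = 1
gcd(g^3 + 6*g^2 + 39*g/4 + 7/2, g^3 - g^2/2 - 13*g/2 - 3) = g^2 + 5*g/2 + 1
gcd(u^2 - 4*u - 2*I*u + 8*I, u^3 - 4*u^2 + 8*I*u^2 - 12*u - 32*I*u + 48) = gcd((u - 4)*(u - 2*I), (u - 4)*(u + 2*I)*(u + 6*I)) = u - 4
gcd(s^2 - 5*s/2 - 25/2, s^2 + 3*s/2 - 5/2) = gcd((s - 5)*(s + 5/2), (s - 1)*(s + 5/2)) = s + 5/2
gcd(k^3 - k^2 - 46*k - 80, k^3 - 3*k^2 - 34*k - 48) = k^2 - 6*k - 16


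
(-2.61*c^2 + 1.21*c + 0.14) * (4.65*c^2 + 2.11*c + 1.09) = -12.1365*c^4 + 0.119400000000001*c^3 + 0.3592*c^2 + 1.6143*c + 0.1526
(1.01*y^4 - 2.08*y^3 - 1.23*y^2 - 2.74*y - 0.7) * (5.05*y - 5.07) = 5.1005*y^5 - 15.6247*y^4 + 4.3341*y^3 - 7.6009*y^2 + 10.3568*y + 3.549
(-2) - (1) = -3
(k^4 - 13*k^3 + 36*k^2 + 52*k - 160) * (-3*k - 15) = -3*k^5 + 24*k^4 + 87*k^3 - 696*k^2 - 300*k + 2400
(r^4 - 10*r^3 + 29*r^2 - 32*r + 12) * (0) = 0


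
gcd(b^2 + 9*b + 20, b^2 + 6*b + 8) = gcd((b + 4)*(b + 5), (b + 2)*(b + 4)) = b + 4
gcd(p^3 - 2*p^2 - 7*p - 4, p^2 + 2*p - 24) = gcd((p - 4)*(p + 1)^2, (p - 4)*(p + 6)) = p - 4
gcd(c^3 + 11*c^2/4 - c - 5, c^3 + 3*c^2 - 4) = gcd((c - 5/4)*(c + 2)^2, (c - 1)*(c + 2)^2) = c^2 + 4*c + 4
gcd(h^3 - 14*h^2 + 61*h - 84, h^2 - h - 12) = h - 4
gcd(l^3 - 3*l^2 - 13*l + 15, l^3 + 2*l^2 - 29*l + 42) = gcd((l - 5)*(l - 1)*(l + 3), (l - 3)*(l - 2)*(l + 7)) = 1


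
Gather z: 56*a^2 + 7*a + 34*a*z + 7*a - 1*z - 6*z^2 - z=56*a^2 + 14*a - 6*z^2 + z*(34*a - 2)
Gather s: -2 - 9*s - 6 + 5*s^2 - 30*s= 5*s^2 - 39*s - 8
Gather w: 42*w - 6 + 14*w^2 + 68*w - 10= 14*w^2 + 110*w - 16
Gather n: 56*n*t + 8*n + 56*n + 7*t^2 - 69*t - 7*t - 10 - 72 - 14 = n*(56*t + 64) + 7*t^2 - 76*t - 96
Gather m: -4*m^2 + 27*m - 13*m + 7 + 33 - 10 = -4*m^2 + 14*m + 30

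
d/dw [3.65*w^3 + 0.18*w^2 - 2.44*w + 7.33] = 10.95*w^2 + 0.36*w - 2.44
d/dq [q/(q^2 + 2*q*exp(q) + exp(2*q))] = (-2*q*exp(q) - q + exp(q))/(q^3 + 3*q^2*exp(q) + 3*q*exp(2*q) + exp(3*q))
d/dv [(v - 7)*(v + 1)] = 2*v - 6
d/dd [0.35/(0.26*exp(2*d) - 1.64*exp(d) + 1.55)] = (0.574 - 0.182*exp(d))*exp(d)/(0.26*exp(2*d) - 1.64*exp(d) + 1.55)^2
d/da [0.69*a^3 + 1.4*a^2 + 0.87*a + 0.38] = 2.07*a^2 + 2.8*a + 0.87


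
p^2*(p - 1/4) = p^3 - p^2/4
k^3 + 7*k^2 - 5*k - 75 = (k - 3)*(k + 5)^2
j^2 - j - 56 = (j - 8)*(j + 7)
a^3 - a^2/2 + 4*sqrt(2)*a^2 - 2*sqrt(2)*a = a*(a - 1/2)*(a + 4*sqrt(2))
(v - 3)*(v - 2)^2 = v^3 - 7*v^2 + 16*v - 12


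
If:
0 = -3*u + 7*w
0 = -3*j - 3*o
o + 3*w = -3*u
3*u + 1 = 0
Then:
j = -10/7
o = 10/7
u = -1/3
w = -1/7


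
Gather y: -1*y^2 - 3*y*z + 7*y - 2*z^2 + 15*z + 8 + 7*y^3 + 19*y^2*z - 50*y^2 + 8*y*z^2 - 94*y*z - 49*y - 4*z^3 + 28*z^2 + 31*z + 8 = 7*y^3 + y^2*(19*z - 51) + y*(8*z^2 - 97*z - 42) - 4*z^3 + 26*z^2 + 46*z + 16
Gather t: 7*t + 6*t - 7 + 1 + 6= 13*t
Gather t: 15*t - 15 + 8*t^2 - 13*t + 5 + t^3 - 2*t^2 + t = t^3 + 6*t^2 + 3*t - 10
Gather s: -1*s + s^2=s^2 - s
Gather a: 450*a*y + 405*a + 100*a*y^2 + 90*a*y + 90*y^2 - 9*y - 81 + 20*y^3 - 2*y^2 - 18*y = a*(100*y^2 + 540*y + 405) + 20*y^3 + 88*y^2 - 27*y - 81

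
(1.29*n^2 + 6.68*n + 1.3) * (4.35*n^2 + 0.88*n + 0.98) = 5.6115*n^4 + 30.1932*n^3 + 12.7976*n^2 + 7.6904*n + 1.274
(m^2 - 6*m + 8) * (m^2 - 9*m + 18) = m^4 - 15*m^3 + 80*m^2 - 180*m + 144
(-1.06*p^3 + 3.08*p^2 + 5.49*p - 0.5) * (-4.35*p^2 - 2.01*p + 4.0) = 4.611*p^5 - 11.2674*p^4 - 34.3123*p^3 + 3.4601*p^2 + 22.965*p - 2.0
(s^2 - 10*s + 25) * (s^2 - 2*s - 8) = s^4 - 12*s^3 + 37*s^2 + 30*s - 200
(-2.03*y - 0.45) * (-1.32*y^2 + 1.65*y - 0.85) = 2.6796*y^3 - 2.7555*y^2 + 0.983*y + 0.3825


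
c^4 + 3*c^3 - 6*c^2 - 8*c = c*(c - 2)*(c + 1)*(c + 4)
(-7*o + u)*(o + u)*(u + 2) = -7*o^2*u - 14*o^2 - 6*o*u^2 - 12*o*u + u^3 + 2*u^2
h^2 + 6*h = h*(h + 6)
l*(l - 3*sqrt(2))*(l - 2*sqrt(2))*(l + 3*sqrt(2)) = l^4 - 2*sqrt(2)*l^3 - 18*l^2 + 36*sqrt(2)*l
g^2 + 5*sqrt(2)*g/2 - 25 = (g - 5*sqrt(2)/2)*(g + 5*sqrt(2))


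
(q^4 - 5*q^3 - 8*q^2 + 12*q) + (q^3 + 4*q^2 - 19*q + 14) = q^4 - 4*q^3 - 4*q^2 - 7*q + 14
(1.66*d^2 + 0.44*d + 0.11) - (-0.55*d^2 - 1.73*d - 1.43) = 2.21*d^2 + 2.17*d + 1.54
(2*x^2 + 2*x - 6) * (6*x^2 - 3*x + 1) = 12*x^4 + 6*x^3 - 40*x^2 + 20*x - 6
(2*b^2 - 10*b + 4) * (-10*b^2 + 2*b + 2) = -20*b^4 + 104*b^3 - 56*b^2 - 12*b + 8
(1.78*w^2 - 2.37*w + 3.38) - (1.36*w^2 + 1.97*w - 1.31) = 0.42*w^2 - 4.34*w + 4.69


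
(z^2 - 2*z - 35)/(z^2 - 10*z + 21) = (z + 5)/(z - 3)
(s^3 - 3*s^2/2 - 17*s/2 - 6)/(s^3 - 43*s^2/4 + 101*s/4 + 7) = 2*(2*s^2 + 5*s + 3)/(4*s^2 - 27*s - 7)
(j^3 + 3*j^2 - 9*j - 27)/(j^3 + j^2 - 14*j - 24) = (j^2 - 9)/(j^2 - 2*j - 8)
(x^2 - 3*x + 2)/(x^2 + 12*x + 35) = (x^2 - 3*x + 2)/(x^2 + 12*x + 35)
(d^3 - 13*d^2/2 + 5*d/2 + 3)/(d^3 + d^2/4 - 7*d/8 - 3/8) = 4*(d - 6)/(4*d + 3)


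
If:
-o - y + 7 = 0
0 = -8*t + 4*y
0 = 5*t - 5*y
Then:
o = 7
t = 0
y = 0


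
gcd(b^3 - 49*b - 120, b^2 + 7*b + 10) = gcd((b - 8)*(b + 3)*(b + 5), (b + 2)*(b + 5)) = b + 5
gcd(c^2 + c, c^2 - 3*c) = c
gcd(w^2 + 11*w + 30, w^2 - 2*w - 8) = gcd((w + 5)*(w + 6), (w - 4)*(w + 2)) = 1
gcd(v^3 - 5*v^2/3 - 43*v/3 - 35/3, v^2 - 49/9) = v + 7/3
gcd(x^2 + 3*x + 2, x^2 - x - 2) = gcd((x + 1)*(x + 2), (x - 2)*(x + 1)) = x + 1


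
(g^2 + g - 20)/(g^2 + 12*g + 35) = (g - 4)/(g + 7)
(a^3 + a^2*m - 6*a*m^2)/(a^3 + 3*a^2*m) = (a - 2*m)/a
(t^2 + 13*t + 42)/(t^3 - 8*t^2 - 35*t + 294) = (t + 7)/(t^2 - 14*t + 49)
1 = 1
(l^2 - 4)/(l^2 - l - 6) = (l - 2)/(l - 3)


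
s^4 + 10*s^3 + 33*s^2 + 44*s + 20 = (s + 1)*(s + 2)^2*(s + 5)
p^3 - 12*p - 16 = (p - 4)*(p + 2)^2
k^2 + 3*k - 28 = (k - 4)*(k + 7)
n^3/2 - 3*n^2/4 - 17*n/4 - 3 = (n/2 + 1/2)*(n - 4)*(n + 3/2)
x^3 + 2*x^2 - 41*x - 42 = (x - 6)*(x + 1)*(x + 7)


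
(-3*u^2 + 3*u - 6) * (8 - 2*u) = 6*u^3 - 30*u^2 + 36*u - 48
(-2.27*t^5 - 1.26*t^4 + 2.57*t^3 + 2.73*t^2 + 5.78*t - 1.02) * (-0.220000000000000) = 0.4994*t^5 + 0.2772*t^4 - 0.5654*t^3 - 0.6006*t^2 - 1.2716*t + 0.2244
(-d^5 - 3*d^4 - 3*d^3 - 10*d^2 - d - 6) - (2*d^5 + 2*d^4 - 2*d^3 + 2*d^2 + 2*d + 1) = -3*d^5 - 5*d^4 - d^3 - 12*d^2 - 3*d - 7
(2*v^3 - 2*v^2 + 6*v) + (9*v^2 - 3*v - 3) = 2*v^3 + 7*v^2 + 3*v - 3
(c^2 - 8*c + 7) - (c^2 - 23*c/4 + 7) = -9*c/4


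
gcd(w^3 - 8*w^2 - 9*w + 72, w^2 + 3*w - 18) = w - 3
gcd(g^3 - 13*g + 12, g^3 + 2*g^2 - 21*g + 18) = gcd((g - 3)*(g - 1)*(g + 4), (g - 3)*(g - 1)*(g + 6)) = g^2 - 4*g + 3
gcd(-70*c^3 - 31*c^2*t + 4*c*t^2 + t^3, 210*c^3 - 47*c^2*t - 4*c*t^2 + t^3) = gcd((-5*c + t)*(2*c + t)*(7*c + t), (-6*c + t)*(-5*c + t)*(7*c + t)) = -35*c^2 + 2*c*t + t^2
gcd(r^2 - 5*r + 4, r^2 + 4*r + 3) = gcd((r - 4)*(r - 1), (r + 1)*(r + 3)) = 1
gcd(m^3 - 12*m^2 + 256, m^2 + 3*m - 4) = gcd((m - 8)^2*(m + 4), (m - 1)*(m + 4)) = m + 4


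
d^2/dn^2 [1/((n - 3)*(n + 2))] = 2*((n - 3)^2 + (n - 3)*(n + 2) + (n + 2)^2)/((n - 3)^3*(n + 2)^3)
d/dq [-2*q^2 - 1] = -4*q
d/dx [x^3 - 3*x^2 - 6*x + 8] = 3*x^2 - 6*x - 6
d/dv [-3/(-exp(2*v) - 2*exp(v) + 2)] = -6*(exp(v) + 1)*exp(v)/(exp(2*v) + 2*exp(v) - 2)^2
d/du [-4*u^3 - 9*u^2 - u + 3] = -12*u^2 - 18*u - 1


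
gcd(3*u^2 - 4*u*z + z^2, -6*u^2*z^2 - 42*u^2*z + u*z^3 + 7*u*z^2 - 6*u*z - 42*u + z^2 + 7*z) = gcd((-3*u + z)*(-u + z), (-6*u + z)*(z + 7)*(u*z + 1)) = 1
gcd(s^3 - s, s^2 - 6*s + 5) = s - 1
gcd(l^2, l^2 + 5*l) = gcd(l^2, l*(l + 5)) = l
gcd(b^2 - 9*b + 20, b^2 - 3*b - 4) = b - 4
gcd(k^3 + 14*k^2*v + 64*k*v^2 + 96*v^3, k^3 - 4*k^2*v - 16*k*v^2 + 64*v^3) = k + 4*v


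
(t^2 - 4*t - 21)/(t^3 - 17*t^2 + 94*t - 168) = (t + 3)/(t^2 - 10*t + 24)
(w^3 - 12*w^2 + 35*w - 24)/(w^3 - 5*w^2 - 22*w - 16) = (w^2 - 4*w + 3)/(w^2 + 3*w + 2)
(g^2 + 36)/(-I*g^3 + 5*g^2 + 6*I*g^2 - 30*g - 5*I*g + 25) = I*(g^2 + 36)/(g^3 + g^2*(-6 + 5*I) + 5*g*(1 - 6*I) + 25*I)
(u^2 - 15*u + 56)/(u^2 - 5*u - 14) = (u - 8)/(u + 2)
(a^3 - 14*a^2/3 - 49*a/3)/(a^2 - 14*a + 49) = a*(3*a + 7)/(3*(a - 7))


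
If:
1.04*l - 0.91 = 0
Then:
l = 0.88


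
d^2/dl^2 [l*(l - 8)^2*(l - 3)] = 12*l^2 - 114*l + 224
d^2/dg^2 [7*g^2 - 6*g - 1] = 14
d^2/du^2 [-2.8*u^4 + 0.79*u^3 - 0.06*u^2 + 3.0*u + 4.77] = -33.6*u^2 + 4.74*u - 0.12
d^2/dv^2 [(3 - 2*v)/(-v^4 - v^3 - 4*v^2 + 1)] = 2*(v^2*(2*v - 3)*(4*v^2 + 3*v + 8)^2 - (8*v^3 + 6*v^2 + 16*v + (2*v - 3)*(6*v^2 + 3*v + 4))*(v^4 + v^3 + 4*v^2 - 1))/(v^4 + v^3 + 4*v^2 - 1)^3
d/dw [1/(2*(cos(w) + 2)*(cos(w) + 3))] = (2*cos(w) + 5)*sin(w)/(2*(cos(w) + 2)^2*(cos(w) + 3)^2)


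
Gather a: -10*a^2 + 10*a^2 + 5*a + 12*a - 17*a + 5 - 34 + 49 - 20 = 0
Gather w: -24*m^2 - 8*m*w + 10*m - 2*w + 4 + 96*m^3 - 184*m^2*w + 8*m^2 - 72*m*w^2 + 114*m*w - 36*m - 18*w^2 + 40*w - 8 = 96*m^3 - 16*m^2 - 26*m + w^2*(-72*m - 18) + w*(-184*m^2 + 106*m + 38) - 4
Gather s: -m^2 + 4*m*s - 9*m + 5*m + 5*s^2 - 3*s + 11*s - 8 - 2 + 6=-m^2 - 4*m + 5*s^2 + s*(4*m + 8) - 4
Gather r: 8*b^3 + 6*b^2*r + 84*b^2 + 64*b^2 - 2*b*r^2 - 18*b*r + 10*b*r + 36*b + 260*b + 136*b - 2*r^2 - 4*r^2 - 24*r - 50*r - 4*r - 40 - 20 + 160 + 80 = 8*b^3 + 148*b^2 + 432*b + r^2*(-2*b - 6) + r*(6*b^2 - 8*b - 78) + 180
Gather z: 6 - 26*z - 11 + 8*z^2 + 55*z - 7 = 8*z^2 + 29*z - 12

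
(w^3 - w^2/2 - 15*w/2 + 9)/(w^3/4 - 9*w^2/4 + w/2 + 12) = 2*(2*w^3 - w^2 - 15*w + 18)/(w^3 - 9*w^2 + 2*w + 48)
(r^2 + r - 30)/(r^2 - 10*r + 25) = (r + 6)/(r - 5)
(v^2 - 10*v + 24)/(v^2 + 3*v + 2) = (v^2 - 10*v + 24)/(v^2 + 3*v + 2)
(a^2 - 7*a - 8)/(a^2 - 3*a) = (a^2 - 7*a - 8)/(a*(a - 3))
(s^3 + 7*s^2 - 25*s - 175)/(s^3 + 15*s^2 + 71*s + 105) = (s - 5)/(s + 3)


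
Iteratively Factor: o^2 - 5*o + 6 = (o - 3)*(o - 2)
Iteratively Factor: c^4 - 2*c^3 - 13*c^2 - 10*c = (c + 2)*(c^3 - 4*c^2 - 5*c) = (c + 1)*(c + 2)*(c^2 - 5*c) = c*(c + 1)*(c + 2)*(c - 5)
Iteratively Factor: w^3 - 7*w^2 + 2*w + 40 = (w - 5)*(w^2 - 2*w - 8) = (w - 5)*(w + 2)*(w - 4)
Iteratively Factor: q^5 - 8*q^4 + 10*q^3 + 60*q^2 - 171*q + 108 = (q - 1)*(q^4 - 7*q^3 + 3*q^2 + 63*q - 108) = (q - 4)*(q - 1)*(q^3 - 3*q^2 - 9*q + 27) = (q - 4)*(q - 3)*(q - 1)*(q^2 - 9) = (q - 4)*(q - 3)*(q - 1)*(q + 3)*(q - 3)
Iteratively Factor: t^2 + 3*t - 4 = (t + 4)*(t - 1)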